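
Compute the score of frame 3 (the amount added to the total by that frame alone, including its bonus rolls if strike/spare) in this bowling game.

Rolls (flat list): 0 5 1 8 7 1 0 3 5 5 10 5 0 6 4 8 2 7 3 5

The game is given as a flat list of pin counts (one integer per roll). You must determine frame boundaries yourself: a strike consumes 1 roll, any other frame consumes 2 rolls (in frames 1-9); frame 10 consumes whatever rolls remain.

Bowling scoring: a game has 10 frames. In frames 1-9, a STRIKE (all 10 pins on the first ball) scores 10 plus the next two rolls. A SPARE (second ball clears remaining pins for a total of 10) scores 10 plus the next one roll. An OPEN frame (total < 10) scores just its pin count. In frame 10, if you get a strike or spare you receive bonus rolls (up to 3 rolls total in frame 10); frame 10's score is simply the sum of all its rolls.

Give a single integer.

Answer: 8

Derivation:
Frame 1: OPEN (0+5=5). Cumulative: 5
Frame 2: OPEN (1+8=9). Cumulative: 14
Frame 3: OPEN (7+1=8). Cumulative: 22
Frame 4: OPEN (0+3=3). Cumulative: 25
Frame 5: SPARE (5+5=10). 10 + next roll (10) = 20. Cumulative: 45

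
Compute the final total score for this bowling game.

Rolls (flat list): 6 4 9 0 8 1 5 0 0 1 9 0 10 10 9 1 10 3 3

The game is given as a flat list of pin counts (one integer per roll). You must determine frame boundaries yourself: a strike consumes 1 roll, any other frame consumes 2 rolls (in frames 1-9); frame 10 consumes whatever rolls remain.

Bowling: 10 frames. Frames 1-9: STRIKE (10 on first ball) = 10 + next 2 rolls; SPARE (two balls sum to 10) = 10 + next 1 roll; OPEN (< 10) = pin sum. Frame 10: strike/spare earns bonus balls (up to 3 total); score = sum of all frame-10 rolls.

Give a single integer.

Frame 1: SPARE (6+4=10). 10 + next roll (9) = 19. Cumulative: 19
Frame 2: OPEN (9+0=9). Cumulative: 28
Frame 3: OPEN (8+1=9). Cumulative: 37
Frame 4: OPEN (5+0=5). Cumulative: 42
Frame 5: OPEN (0+1=1). Cumulative: 43
Frame 6: OPEN (9+0=9). Cumulative: 52
Frame 7: STRIKE. 10 + next two rolls (10+9) = 29. Cumulative: 81
Frame 8: STRIKE. 10 + next two rolls (9+1) = 20. Cumulative: 101
Frame 9: SPARE (9+1=10). 10 + next roll (10) = 20. Cumulative: 121
Frame 10: STRIKE. Sum of all frame-10 rolls (10+3+3) = 16. Cumulative: 137

Answer: 137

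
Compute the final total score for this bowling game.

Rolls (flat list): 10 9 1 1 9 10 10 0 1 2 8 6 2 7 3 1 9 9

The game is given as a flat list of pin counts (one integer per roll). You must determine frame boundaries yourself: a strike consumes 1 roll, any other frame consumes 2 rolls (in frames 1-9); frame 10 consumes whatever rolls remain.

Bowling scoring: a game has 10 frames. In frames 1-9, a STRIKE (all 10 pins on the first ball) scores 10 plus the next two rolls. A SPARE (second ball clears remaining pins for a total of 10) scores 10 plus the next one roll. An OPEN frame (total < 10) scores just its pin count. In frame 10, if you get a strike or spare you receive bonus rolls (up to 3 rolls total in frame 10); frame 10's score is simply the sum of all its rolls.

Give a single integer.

Frame 1: STRIKE. 10 + next two rolls (9+1) = 20. Cumulative: 20
Frame 2: SPARE (9+1=10). 10 + next roll (1) = 11. Cumulative: 31
Frame 3: SPARE (1+9=10). 10 + next roll (10) = 20. Cumulative: 51
Frame 4: STRIKE. 10 + next two rolls (10+0) = 20. Cumulative: 71
Frame 5: STRIKE. 10 + next two rolls (0+1) = 11. Cumulative: 82
Frame 6: OPEN (0+1=1). Cumulative: 83
Frame 7: SPARE (2+8=10). 10 + next roll (6) = 16. Cumulative: 99
Frame 8: OPEN (6+2=8). Cumulative: 107
Frame 9: SPARE (7+3=10). 10 + next roll (1) = 11. Cumulative: 118
Frame 10: SPARE. Sum of all frame-10 rolls (1+9+9) = 19. Cumulative: 137

Answer: 137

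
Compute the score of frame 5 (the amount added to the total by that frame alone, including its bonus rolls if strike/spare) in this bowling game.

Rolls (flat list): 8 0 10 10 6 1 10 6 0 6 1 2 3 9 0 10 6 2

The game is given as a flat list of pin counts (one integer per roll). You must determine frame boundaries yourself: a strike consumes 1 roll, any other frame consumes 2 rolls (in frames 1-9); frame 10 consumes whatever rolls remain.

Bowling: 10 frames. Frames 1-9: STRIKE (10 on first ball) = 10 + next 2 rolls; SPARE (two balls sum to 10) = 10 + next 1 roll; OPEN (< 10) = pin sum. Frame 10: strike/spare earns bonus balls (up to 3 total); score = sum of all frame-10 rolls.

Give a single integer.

Frame 1: OPEN (8+0=8). Cumulative: 8
Frame 2: STRIKE. 10 + next two rolls (10+6) = 26. Cumulative: 34
Frame 3: STRIKE. 10 + next two rolls (6+1) = 17. Cumulative: 51
Frame 4: OPEN (6+1=7). Cumulative: 58
Frame 5: STRIKE. 10 + next two rolls (6+0) = 16. Cumulative: 74
Frame 6: OPEN (6+0=6). Cumulative: 80
Frame 7: OPEN (6+1=7). Cumulative: 87

Answer: 16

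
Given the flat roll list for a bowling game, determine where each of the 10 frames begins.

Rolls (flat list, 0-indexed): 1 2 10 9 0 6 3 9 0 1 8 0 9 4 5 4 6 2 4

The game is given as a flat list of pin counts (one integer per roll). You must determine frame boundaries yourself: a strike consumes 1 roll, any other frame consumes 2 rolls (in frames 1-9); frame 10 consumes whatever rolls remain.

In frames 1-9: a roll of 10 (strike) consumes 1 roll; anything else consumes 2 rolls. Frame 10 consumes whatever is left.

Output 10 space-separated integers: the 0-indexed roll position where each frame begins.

Answer: 0 2 3 5 7 9 11 13 15 17

Derivation:
Frame 1 starts at roll index 0: rolls=1,2 (sum=3), consumes 2 rolls
Frame 2 starts at roll index 2: roll=10 (strike), consumes 1 roll
Frame 3 starts at roll index 3: rolls=9,0 (sum=9), consumes 2 rolls
Frame 4 starts at roll index 5: rolls=6,3 (sum=9), consumes 2 rolls
Frame 5 starts at roll index 7: rolls=9,0 (sum=9), consumes 2 rolls
Frame 6 starts at roll index 9: rolls=1,8 (sum=9), consumes 2 rolls
Frame 7 starts at roll index 11: rolls=0,9 (sum=9), consumes 2 rolls
Frame 8 starts at roll index 13: rolls=4,5 (sum=9), consumes 2 rolls
Frame 9 starts at roll index 15: rolls=4,6 (sum=10), consumes 2 rolls
Frame 10 starts at roll index 17: 2 remaining rolls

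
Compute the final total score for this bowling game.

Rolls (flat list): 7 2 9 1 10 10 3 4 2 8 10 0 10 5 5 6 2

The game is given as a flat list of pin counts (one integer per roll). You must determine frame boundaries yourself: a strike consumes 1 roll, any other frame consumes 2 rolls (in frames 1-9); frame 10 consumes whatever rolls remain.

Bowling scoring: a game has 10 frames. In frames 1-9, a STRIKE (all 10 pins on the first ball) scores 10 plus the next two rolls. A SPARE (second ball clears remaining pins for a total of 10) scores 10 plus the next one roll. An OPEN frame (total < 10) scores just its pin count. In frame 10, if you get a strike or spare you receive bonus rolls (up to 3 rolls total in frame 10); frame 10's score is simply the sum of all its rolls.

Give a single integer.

Answer: 155

Derivation:
Frame 1: OPEN (7+2=9). Cumulative: 9
Frame 2: SPARE (9+1=10). 10 + next roll (10) = 20. Cumulative: 29
Frame 3: STRIKE. 10 + next two rolls (10+3) = 23. Cumulative: 52
Frame 4: STRIKE. 10 + next two rolls (3+4) = 17. Cumulative: 69
Frame 5: OPEN (3+4=7). Cumulative: 76
Frame 6: SPARE (2+8=10). 10 + next roll (10) = 20. Cumulative: 96
Frame 7: STRIKE. 10 + next two rolls (0+10) = 20. Cumulative: 116
Frame 8: SPARE (0+10=10). 10 + next roll (5) = 15. Cumulative: 131
Frame 9: SPARE (5+5=10). 10 + next roll (6) = 16. Cumulative: 147
Frame 10: OPEN. Sum of all frame-10 rolls (6+2) = 8. Cumulative: 155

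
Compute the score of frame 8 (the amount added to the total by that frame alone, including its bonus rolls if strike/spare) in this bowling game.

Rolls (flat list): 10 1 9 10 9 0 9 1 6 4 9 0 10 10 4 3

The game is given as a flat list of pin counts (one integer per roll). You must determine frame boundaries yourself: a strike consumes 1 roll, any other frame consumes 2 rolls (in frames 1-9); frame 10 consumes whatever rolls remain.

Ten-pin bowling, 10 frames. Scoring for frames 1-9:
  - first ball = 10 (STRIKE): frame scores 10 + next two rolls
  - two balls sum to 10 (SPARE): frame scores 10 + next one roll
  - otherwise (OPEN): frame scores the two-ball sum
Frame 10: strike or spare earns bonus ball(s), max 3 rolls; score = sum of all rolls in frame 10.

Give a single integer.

Answer: 24

Derivation:
Frame 1: STRIKE. 10 + next two rolls (1+9) = 20. Cumulative: 20
Frame 2: SPARE (1+9=10). 10 + next roll (10) = 20. Cumulative: 40
Frame 3: STRIKE. 10 + next two rolls (9+0) = 19. Cumulative: 59
Frame 4: OPEN (9+0=9). Cumulative: 68
Frame 5: SPARE (9+1=10). 10 + next roll (6) = 16. Cumulative: 84
Frame 6: SPARE (6+4=10). 10 + next roll (9) = 19. Cumulative: 103
Frame 7: OPEN (9+0=9). Cumulative: 112
Frame 8: STRIKE. 10 + next two rolls (10+4) = 24. Cumulative: 136
Frame 9: STRIKE. 10 + next two rolls (4+3) = 17. Cumulative: 153
Frame 10: OPEN. Sum of all frame-10 rolls (4+3) = 7. Cumulative: 160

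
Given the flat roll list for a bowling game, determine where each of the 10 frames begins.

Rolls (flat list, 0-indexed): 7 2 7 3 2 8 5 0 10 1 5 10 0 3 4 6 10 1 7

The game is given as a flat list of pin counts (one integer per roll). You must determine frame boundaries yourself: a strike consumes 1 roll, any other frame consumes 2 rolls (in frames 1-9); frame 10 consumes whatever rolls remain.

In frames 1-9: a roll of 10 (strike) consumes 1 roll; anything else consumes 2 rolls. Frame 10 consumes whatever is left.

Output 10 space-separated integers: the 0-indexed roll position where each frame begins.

Frame 1 starts at roll index 0: rolls=7,2 (sum=9), consumes 2 rolls
Frame 2 starts at roll index 2: rolls=7,3 (sum=10), consumes 2 rolls
Frame 3 starts at roll index 4: rolls=2,8 (sum=10), consumes 2 rolls
Frame 4 starts at roll index 6: rolls=5,0 (sum=5), consumes 2 rolls
Frame 5 starts at roll index 8: roll=10 (strike), consumes 1 roll
Frame 6 starts at roll index 9: rolls=1,5 (sum=6), consumes 2 rolls
Frame 7 starts at roll index 11: roll=10 (strike), consumes 1 roll
Frame 8 starts at roll index 12: rolls=0,3 (sum=3), consumes 2 rolls
Frame 9 starts at roll index 14: rolls=4,6 (sum=10), consumes 2 rolls
Frame 10 starts at roll index 16: 3 remaining rolls

Answer: 0 2 4 6 8 9 11 12 14 16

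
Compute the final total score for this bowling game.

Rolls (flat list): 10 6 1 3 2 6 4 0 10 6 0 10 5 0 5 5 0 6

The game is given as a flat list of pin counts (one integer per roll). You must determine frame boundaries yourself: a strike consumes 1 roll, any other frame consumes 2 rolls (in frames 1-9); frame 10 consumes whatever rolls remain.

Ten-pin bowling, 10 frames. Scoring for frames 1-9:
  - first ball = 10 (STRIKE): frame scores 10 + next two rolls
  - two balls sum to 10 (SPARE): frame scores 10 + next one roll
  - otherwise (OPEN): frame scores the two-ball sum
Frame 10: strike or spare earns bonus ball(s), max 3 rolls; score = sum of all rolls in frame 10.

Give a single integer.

Frame 1: STRIKE. 10 + next two rolls (6+1) = 17. Cumulative: 17
Frame 2: OPEN (6+1=7). Cumulative: 24
Frame 3: OPEN (3+2=5). Cumulative: 29
Frame 4: SPARE (6+4=10). 10 + next roll (0) = 10. Cumulative: 39
Frame 5: SPARE (0+10=10). 10 + next roll (6) = 16. Cumulative: 55
Frame 6: OPEN (6+0=6). Cumulative: 61
Frame 7: STRIKE. 10 + next two rolls (5+0) = 15. Cumulative: 76
Frame 8: OPEN (5+0=5). Cumulative: 81
Frame 9: SPARE (5+5=10). 10 + next roll (0) = 10. Cumulative: 91
Frame 10: OPEN. Sum of all frame-10 rolls (0+6) = 6. Cumulative: 97

Answer: 97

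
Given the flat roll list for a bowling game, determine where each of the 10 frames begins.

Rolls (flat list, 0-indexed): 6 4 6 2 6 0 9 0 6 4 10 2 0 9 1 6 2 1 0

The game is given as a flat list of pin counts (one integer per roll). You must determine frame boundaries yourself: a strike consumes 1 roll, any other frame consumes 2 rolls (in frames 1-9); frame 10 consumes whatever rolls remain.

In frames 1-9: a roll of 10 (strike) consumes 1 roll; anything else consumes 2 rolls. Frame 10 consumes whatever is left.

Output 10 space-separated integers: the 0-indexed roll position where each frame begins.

Frame 1 starts at roll index 0: rolls=6,4 (sum=10), consumes 2 rolls
Frame 2 starts at roll index 2: rolls=6,2 (sum=8), consumes 2 rolls
Frame 3 starts at roll index 4: rolls=6,0 (sum=6), consumes 2 rolls
Frame 4 starts at roll index 6: rolls=9,0 (sum=9), consumes 2 rolls
Frame 5 starts at roll index 8: rolls=6,4 (sum=10), consumes 2 rolls
Frame 6 starts at roll index 10: roll=10 (strike), consumes 1 roll
Frame 7 starts at roll index 11: rolls=2,0 (sum=2), consumes 2 rolls
Frame 8 starts at roll index 13: rolls=9,1 (sum=10), consumes 2 rolls
Frame 9 starts at roll index 15: rolls=6,2 (sum=8), consumes 2 rolls
Frame 10 starts at roll index 17: 2 remaining rolls

Answer: 0 2 4 6 8 10 11 13 15 17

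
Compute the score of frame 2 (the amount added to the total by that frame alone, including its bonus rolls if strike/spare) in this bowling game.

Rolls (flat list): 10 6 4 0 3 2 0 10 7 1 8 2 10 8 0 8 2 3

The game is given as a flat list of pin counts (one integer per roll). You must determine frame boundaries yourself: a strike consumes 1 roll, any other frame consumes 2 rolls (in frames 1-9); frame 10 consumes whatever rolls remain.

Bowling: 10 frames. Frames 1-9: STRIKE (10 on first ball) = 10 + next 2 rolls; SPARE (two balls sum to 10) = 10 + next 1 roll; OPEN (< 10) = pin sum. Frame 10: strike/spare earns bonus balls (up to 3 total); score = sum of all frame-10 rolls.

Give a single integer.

Answer: 10

Derivation:
Frame 1: STRIKE. 10 + next two rolls (6+4) = 20. Cumulative: 20
Frame 2: SPARE (6+4=10). 10 + next roll (0) = 10. Cumulative: 30
Frame 3: OPEN (0+3=3). Cumulative: 33
Frame 4: OPEN (2+0=2). Cumulative: 35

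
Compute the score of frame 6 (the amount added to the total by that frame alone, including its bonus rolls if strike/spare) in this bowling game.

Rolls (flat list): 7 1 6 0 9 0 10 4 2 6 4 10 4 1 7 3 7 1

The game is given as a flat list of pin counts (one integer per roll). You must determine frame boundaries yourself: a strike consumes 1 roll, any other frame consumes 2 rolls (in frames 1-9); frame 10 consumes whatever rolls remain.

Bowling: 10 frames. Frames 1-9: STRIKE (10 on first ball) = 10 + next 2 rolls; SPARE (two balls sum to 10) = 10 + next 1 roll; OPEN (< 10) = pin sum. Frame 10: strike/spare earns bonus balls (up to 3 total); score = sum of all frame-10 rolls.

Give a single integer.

Answer: 20

Derivation:
Frame 1: OPEN (7+1=8). Cumulative: 8
Frame 2: OPEN (6+0=6). Cumulative: 14
Frame 3: OPEN (9+0=9). Cumulative: 23
Frame 4: STRIKE. 10 + next two rolls (4+2) = 16. Cumulative: 39
Frame 5: OPEN (4+2=6). Cumulative: 45
Frame 6: SPARE (6+4=10). 10 + next roll (10) = 20. Cumulative: 65
Frame 7: STRIKE. 10 + next two rolls (4+1) = 15. Cumulative: 80
Frame 8: OPEN (4+1=5). Cumulative: 85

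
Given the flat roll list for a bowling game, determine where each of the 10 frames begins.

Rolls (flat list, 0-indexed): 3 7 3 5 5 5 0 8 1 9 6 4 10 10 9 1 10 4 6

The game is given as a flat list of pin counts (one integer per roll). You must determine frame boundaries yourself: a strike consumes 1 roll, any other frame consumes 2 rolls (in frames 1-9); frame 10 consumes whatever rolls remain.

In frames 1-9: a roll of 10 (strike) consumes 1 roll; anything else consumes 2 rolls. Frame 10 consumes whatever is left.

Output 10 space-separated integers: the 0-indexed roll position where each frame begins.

Answer: 0 2 4 6 8 10 12 13 14 16

Derivation:
Frame 1 starts at roll index 0: rolls=3,7 (sum=10), consumes 2 rolls
Frame 2 starts at roll index 2: rolls=3,5 (sum=8), consumes 2 rolls
Frame 3 starts at roll index 4: rolls=5,5 (sum=10), consumes 2 rolls
Frame 4 starts at roll index 6: rolls=0,8 (sum=8), consumes 2 rolls
Frame 5 starts at roll index 8: rolls=1,9 (sum=10), consumes 2 rolls
Frame 6 starts at roll index 10: rolls=6,4 (sum=10), consumes 2 rolls
Frame 7 starts at roll index 12: roll=10 (strike), consumes 1 roll
Frame 8 starts at roll index 13: roll=10 (strike), consumes 1 roll
Frame 9 starts at roll index 14: rolls=9,1 (sum=10), consumes 2 rolls
Frame 10 starts at roll index 16: 3 remaining rolls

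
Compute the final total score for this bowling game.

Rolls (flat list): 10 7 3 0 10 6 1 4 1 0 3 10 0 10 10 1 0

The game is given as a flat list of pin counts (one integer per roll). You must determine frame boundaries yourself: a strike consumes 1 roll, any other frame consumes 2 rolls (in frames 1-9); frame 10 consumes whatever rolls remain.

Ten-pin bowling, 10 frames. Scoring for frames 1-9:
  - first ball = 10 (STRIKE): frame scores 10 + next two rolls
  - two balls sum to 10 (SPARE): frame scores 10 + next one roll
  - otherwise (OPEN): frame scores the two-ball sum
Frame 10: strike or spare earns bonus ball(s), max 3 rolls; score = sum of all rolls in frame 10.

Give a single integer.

Answer: 113

Derivation:
Frame 1: STRIKE. 10 + next two rolls (7+3) = 20. Cumulative: 20
Frame 2: SPARE (7+3=10). 10 + next roll (0) = 10. Cumulative: 30
Frame 3: SPARE (0+10=10). 10 + next roll (6) = 16. Cumulative: 46
Frame 4: OPEN (6+1=7). Cumulative: 53
Frame 5: OPEN (4+1=5). Cumulative: 58
Frame 6: OPEN (0+3=3). Cumulative: 61
Frame 7: STRIKE. 10 + next two rolls (0+10) = 20. Cumulative: 81
Frame 8: SPARE (0+10=10). 10 + next roll (10) = 20. Cumulative: 101
Frame 9: STRIKE. 10 + next two rolls (1+0) = 11. Cumulative: 112
Frame 10: OPEN. Sum of all frame-10 rolls (1+0) = 1. Cumulative: 113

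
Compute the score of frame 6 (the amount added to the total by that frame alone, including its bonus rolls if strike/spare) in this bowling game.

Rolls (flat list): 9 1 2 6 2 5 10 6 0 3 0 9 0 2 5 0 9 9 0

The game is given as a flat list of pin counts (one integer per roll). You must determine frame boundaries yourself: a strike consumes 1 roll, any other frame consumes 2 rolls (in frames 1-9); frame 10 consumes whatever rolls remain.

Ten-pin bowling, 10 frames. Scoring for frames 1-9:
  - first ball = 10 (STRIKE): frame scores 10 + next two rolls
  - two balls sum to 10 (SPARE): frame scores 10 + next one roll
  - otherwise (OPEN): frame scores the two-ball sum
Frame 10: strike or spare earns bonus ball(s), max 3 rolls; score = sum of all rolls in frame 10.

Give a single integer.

Frame 1: SPARE (9+1=10). 10 + next roll (2) = 12. Cumulative: 12
Frame 2: OPEN (2+6=8). Cumulative: 20
Frame 3: OPEN (2+5=7). Cumulative: 27
Frame 4: STRIKE. 10 + next two rolls (6+0) = 16. Cumulative: 43
Frame 5: OPEN (6+0=6). Cumulative: 49
Frame 6: OPEN (3+0=3). Cumulative: 52
Frame 7: OPEN (9+0=9). Cumulative: 61
Frame 8: OPEN (2+5=7). Cumulative: 68

Answer: 3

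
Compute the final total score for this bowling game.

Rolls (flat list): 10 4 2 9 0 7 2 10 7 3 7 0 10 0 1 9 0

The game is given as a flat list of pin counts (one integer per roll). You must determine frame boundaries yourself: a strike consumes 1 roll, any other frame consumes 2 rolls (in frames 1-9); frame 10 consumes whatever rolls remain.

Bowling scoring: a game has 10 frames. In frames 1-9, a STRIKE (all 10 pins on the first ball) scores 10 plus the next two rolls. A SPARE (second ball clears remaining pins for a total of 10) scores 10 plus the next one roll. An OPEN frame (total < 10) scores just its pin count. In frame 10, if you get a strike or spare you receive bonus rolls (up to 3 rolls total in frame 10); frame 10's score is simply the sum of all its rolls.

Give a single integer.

Frame 1: STRIKE. 10 + next two rolls (4+2) = 16. Cumulative: 16
Frame 2: OPEN (4+2=6). Cumulative: 22
Frame 3: OPEN (9+0=9). Cumulative: 31
Frame 4: OPEN (7+2=9). Cumulative: 40
Frame 5: STRIKE. 10 + next two rolls (7+3) = 20. Cumulative: 60
Frame 6: SPARE (7+3=10). 10 + next roll (7) = 17. Cumulative: 77
Frame 7: OPEN (7+0=7). Cumulative: 84
Frame 8: STRIKE. 10 + next two rolls (0+1) = 11. Cumulative: 95
Frame 9: OPEN (0+1=1). Cumulative: 96
Frame 10: OPEN. Sum of all frame-10 rolls (9+0) = 9. Cumulative: 105

Answer: 105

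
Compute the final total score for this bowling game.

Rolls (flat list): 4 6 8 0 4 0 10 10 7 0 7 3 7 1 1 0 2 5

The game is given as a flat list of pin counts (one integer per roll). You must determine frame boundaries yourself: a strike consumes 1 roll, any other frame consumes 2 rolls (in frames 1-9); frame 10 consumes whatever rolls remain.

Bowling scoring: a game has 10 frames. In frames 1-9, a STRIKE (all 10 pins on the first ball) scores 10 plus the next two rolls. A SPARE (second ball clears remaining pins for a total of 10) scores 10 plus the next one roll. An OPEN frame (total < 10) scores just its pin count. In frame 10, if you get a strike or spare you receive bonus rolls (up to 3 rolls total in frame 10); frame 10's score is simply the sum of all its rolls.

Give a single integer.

Frame 1: SPARE (4+6=10). 10 + next roll (8) = 18. Cumulative: 18
Frame 2: OPEN (8+0=8). Cumulative: 26
Frame 3: OPEN (4+0=4). Cumulative: 30
Frame 4: STRIKE. 10 + next two rolls (10+7) = 27. Cumulative: 57
Frame 5: STRIKE. 10 + next two rolls (7+0) = 17. Cumulative: 74
Frame 6: OPEN (7+0=7). Cumulative: 81
Frame 7: SPARE (7+3=10). 10 + next roll (7) = 17. Cumulative: 98
Frame 8: OPEN (7+1=8). Cumulative: 106
Frame 9: OPEN (1+0=1). Cumulative: 107
Frame 10: OPEN. Sum of all frame-10 rolls (2+5) = 7. Cumulative: 114

Answer: 114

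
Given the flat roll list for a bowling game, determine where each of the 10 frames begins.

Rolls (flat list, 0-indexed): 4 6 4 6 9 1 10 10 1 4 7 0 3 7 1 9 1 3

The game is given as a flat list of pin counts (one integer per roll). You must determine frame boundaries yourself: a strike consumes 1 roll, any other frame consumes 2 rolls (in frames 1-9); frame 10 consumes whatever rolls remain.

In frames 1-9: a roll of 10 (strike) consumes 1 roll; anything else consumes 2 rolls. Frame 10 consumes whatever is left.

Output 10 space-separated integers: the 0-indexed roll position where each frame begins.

Answer: 0 2 4 6 7 8 10 12 14 16

Derivation:
Frame 1 starts at roll index 0: rolls=4,6 (sum=10), consumes 2 rolls
Frame 2 starts at roll index 2: rolls=4,6 (sum=10), consumes 2 rolls
Frame 3 starts at roll index 4: rolls=9,1 (sum=10), consumes 2 rolls
Frame 4 starts at roll index 6: roll=10 (strike), consumes 1 roll
Frame 5 starts at roll index 7: roll=10 (strike), consumes 1 roll
Frame 6 starts at roll index 8: rolls=1,4 (sum=5), consumes 2 rolls
Frame 7 starts at roll index 10: rolls=7,0 (sum=7), consumes 2 rolls
Frame 8 starts at roll index 12: rolls=3,7 (sum=10), consumes 2 rolls
Frame 9 starts at roll index 14: rolls=1,9 (sum=10), consumes 2 rolls
Frame 10 starts at roll index 16: 2 remaining rolls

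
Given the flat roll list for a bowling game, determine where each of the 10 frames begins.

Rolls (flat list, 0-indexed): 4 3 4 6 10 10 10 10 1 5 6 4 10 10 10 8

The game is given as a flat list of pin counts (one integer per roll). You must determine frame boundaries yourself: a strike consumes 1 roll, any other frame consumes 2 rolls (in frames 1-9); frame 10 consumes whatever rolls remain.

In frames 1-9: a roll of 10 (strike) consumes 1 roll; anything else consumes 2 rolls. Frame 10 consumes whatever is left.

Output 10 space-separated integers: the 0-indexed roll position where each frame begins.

Answer: 0 2 4 5 6 7 8 10 12 13

Derivation:
Frame 1 starts at roll index 0: rolls=4,3 (sum=7), consumes 2 rolls
Frame 2 starts at roll index 2: rolls=4,6 (sum=10), consumes 2 rolls
Frame 3 starts at roll index 4: roll=10 (strike), consumes 1 roll
Frame 4 starts at roll index 5: roll=10 (strike), consumes 1 roll
Frame 5 starts at roll index 6: roll=10 (strike), consumes 1 roll
Frame 6 starts at roll index 7: roll=10 (strike), consumes 1 roll
Frame 7 starts at roll index 8: rolls=1,5 (sum=6), consumes 2 rolls
Frame 8 starts at roll index 10: rolls=6,4 (sum=10), consumes 2 rolls
Frame 9 starts at roll index 12: roll=10 (strike), consumes 1 roll
Frame 10 starts at roll index 13: 3 remaining rolls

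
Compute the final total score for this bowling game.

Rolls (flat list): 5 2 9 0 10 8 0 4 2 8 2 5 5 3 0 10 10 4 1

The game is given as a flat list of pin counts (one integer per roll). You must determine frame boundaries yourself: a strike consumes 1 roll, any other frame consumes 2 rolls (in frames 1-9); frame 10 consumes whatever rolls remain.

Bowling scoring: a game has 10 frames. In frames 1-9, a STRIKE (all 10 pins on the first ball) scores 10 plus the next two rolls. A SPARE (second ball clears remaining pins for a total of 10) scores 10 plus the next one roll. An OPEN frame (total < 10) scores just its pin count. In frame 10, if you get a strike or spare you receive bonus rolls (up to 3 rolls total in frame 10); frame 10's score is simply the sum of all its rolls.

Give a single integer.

Frame 1: OPEN (5+2=7). Cumulative: 7
Frame 2: OPEN (9+0=9). Cumulative: 16
Frame 3: STRIKE. 10 + next two rolls (8+0) = 18. Cumulative: 34
Frame 4: OPEN (8+0=8). Cumulative: 42
Frame 5: OPEN (4+2=6). Cumulative: 48
Frame 6: SPARE (8+2=10). 10 + next roll (5) = 15. Cumulative: 63
Frame 7: SPARE (5+5=10). 10 + next roll (3) = 13. Cumulative: 76
Frame 8: OPEN (3+0=3). Cumulative: 79
Frame 9: STRIKE. 10 + next two rolls (10+4) = 24. Cumulative: 103
Frame 10: STRIKE. Sum of all frame-10 rolls (10+4+1) = 15. Cumulative: 118

Answer: 118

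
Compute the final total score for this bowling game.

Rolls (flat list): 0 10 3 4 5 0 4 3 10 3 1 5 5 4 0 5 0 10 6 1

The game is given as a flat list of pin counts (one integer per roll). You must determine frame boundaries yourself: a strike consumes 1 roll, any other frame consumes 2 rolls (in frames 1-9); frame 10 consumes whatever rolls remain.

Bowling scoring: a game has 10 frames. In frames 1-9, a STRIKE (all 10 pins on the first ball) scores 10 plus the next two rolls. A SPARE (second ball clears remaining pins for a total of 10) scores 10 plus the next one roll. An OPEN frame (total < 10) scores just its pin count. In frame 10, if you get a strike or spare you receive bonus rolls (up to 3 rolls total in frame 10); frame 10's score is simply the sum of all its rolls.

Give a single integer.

Frame 1: SPARE (0+10=10). 10 + next roll (3) = 13. Cumulative: 13
Frame 2: OPEN (3+4=7). Cumulative: 20
Frame 3: OPEN (5+0=5). Cumulative: 25
Frame 4: OPEN (4+3=7). Cumulative: 32
Frame 5: STRIKE. 10 + next two rolls (3+1) = 14. Cumulative: 46
Frame 6: OPEN (3+1=4). Cumulative: 50
Frame 7: SPARE (5+5=10). 10 + next roll (4) = 14. Cumulative: 64
Frame 8: OPEN (4+0=4). Cumulative: 68
Frame 9: OPEN (5+0=5). Cumulative: 73
Frame 10: STRIKE. Sum of all frame-10 rolls (10+6+1) = 17. Cumulative: 90

Answer: 90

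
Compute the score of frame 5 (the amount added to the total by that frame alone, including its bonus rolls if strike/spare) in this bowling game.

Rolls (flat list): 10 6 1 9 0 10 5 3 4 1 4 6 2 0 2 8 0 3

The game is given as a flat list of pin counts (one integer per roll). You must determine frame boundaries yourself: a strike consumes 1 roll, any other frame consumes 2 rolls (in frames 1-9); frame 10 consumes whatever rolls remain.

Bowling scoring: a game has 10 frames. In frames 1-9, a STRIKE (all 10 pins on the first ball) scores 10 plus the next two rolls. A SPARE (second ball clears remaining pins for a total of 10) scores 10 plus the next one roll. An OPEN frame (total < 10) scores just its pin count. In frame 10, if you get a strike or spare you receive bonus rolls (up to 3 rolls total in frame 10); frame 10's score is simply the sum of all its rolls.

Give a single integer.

Frame 1: STRIKE. 10 + next two rolls (6+1) = 17. Cumulative: 17
Frame 2: OPEN (6+1=7). Cumulative: 24
Frame 3: OPEN (9+0=9). Cumulative: 33
Frame 4: STRIKE. 10 + next two rolls (5+3) = 18. Cumulative: 51
Frame 5: OPEN (5+3=8). Cumulative: 59
Frame 6: OPEN (4+1=5). Cumulative: 64
Frame 7: SPARE (4+6=10). 10 + next roll (2) = 12. Cumulative: 76

Answer: 8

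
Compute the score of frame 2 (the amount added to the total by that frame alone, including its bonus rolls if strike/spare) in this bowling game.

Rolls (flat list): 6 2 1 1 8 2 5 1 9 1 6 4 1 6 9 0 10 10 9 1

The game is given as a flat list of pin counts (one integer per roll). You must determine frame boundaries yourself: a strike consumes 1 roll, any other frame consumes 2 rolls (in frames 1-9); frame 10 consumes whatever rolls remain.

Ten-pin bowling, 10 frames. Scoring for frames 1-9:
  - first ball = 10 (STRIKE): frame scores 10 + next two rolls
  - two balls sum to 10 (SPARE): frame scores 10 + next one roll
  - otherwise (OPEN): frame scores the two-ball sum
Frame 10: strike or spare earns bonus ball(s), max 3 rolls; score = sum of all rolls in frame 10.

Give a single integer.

Frame 1: OPEN (6+2=8). Cumulative: 8
Frame 2: OPEN (1+1=2). Cumulative: 10
Frame 3: SPARE (8+2=10). 10 + next roll (5) = 15. Cumulative: 25
Frame 4: OPEN (5+1=6). Cumulative: 31

Answer: 2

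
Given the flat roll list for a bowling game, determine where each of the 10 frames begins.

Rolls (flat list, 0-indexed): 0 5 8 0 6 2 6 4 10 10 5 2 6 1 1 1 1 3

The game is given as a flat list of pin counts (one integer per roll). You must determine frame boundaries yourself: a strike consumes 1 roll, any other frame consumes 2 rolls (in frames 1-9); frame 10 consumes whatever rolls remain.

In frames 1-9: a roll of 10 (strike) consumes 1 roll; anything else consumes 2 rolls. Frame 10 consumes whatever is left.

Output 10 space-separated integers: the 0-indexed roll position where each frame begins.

Frame 1 starts at roll index 0: rolls=0,5 (sum=5), consumes 2 rolls
Frame 2 starts at roll index 2: rolls=8,0 (sum=8), consumes 2 rolls
Frame 3 starts at roll index 4: rolls=6,2 (sum=8), consumes 2 rolls
Frame 4 starts at roll index 6: rolls=6,4 (sum=10), consumes 2 rolls
Frame 5 starts at roll index 8: roll=10 (strike), consumes 1 roll
Frame 6 starts at roll index 9: roll=10 (strike), consumes 1 roll
Frame 7 starts at roll index 10: rolls=5,2 (sum=7), consumes 2 rolls
Frame 8 starts at roll index 12: rolls=6,1 (sum=7), consumes 2 rolls
Frame 9 starts at roll index 14: rolls=1,1 (sum=2), consumes 2 rolls
Frame 10 starts at roll index 16: 2 remaining rolls

Answer: 0 2 4 6 8 9 10 12 14 16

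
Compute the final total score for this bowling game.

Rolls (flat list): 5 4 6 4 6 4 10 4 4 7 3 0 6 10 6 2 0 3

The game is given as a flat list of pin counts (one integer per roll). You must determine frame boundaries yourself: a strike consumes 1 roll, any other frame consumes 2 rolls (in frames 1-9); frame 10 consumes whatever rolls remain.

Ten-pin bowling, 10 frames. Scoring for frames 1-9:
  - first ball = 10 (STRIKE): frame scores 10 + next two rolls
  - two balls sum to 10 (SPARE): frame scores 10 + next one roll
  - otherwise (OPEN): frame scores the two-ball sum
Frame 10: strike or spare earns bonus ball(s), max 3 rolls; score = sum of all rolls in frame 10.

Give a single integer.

Answer: 116

Derivation:
Frame 1: OPEN (5+4=9). Cumulative: 9
Frame 2: SPARE (6+4=10). 10 + next roll (6) = 16. Cumulative: 25
Frame 3: SPARE (6+4=10). 10 + next roll (10) = 20. Cumulative: 45
Frame 4: STRIKE. 10 + next two rolls (4+4) = 18. Cumulative: 63
Frame 5: OPEN (4+4=8). Cumulative: 71
Frame 6: SPARE (7+3=10). 10 + next roll (0) = 10. Cumulative: 81
Frame 7: OPEN (0+6=6). Cumulative: 87
Frame 8: STRIKE. 10 + next two rolls (6+2) = 18. Cumulative: 105
Frame 9: OPEN (6+2=8). Cumulative: 113
Frame 10: OPEN. Sum of all frame-10 rolls (0+3) = 3. Cumulative: 116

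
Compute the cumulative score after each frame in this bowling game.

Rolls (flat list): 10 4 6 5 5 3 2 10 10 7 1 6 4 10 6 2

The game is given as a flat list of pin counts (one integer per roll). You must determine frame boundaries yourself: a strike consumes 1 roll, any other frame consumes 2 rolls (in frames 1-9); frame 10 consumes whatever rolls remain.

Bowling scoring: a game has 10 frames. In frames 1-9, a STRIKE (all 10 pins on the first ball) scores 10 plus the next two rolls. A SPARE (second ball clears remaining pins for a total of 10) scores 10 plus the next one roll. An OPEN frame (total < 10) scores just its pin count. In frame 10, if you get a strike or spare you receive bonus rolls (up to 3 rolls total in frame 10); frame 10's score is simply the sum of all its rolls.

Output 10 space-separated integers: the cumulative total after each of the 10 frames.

Answer: 20 35 48 53 80 98 106 126 144 152

Derivation:
Frame 1: STRIKE. 10 + next two rolls (4+6) = 20. Cumulative: 20
Frame 2: SPARE (4+6=10). 10 + next roll (5) = 15. Cumulative: 35
Frame 3: SPARE (5+5=10). 10 + next roll (3) = 13. Cumulative: 48
Frame 4: OPEN (3+2=5). Cumulative: 53
Frame 5: STRIKE. 10 + next two rolls (10+7) = 27. Cumulative: 80
Frame 6: STRIKE. 10 + next two rolls (7+1) = 18. Cumulative: 98
Frame 7: OPEN (7+1=8). Cumulative: 106
Frame 8: SPARE (6+4=10). 10 + next roll (10) = 20. Cumulative: 126
Frame 9: STRIKE. 10 + next two rolls (6+2) = 18. Cumulative: 144
Frame 10: OPEN. Sum of all frame-10 rolls (6+2) = 8. Cumulative: 152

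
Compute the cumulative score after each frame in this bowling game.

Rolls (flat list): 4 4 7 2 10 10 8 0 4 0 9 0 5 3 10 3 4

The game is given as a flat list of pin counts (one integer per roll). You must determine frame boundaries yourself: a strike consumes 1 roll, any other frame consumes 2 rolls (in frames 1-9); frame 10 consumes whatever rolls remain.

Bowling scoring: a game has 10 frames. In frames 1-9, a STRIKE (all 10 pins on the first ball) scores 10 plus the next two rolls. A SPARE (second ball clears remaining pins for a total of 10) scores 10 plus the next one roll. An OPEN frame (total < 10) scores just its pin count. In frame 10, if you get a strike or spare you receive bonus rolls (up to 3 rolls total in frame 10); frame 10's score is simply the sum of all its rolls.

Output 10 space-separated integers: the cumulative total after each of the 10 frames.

Answer: 8 17 45 63 71 75 84 92 109 116

Derivation:
Frame 1: OPEN (4+4=8). Cumulative: 8
Frame 2: OPEN (7+2=9). Cumulative: 17
Frame 3: STRIKE. 10 + next two rolls (10+8) = 28. Cumulative: 45
Frame 4: STRIKE. 10 + next two rolls (8+0) = 18. Cumulative: 63
Frame 5: OPEN (8+0=8). Cumulative: 71
Frame 6: OPEN (4+0=4). Cumulative: 75
Frame 7: OPEN (9+0=9). Cumulative: 84
Frame 8: OPEN (5+3=8). Cumulative: 92
Frame 9: STRIKE. 10 + next two rolls (3+4) = 17. Cumulative: 109
Frame 10: OPEN. Sum of all frame-10 rolls (3+4) = 7. Cumulative: 116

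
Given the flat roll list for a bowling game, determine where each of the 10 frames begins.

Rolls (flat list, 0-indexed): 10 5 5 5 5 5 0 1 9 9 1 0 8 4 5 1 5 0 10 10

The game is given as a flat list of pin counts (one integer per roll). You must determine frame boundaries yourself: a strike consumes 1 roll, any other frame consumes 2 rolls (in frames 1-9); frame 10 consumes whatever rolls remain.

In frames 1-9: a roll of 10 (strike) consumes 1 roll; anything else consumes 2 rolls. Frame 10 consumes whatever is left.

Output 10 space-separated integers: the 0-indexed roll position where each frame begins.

Frame 1 starts at roll index 0: roll=10 (strike), consumes 1 roll
Frame 2 starts at roll index 1: rolls=5,5 (sum=10), consumes 2 rolls
Frame 3 starts at roll index 3: rolls=5,5 (sum=10), consumes 2 rolls
Frame 4 starts at roll index 5: rolls=5,0 (sum=5), consumes 2 rolls
Frame 5 starts at roll index 7: rolls=1,9 (sum=10), consumes 2 rolls
Frame 6 starts at roll index 9: rolls=9,1 (sum=10), consumes 2 rolls
Frame 7 starts at roll index 11: rolls=0,8 (sum=8), consumes 2 rolls
Frame 8 starts at roll index 13: rolls=4,5 (sum=9), consumes 2 rolls
Frame 9 starts at roll index 15: rolls=1,5 (sum=6), consumes 2 rolls
Frame 10 starts at roll index 17: 3 remaining rolls

Answer: 0 1 3 5 7 9 11 13 15 17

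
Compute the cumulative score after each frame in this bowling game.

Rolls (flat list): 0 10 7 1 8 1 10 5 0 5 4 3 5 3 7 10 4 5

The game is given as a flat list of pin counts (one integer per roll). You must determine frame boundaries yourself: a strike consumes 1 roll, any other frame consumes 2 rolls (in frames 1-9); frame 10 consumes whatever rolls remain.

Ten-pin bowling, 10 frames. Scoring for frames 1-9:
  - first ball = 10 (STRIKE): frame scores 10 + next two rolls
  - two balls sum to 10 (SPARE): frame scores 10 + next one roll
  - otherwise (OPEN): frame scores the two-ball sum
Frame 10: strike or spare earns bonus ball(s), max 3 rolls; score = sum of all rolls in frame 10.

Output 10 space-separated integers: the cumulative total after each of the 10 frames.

Answer: 17 25 34 49 54 63 71 91 110 119

Derivation:
Frame 1: SPARE (0+10=10). 10 + next roll (7) = 17. Cumulative: 17
Frame 2: OPEN (7+1=8). Cumulative: 25
Frame 3: OPEN (8+1=9). Cumulative: 34
Frame 4: STRIKE. 10 + next two rolls (5+0) = 15. Cumulative: 49
Frame 5: OPEN (5+0=5). Cumulative: 54
Frame 6: OPEN (5+4=9). Cumulative: 63
Frame 7: OPEN (3+5=8). Cumulative: 71
Frame 8: SPARE (3+7=10). 10 + next roll (10) = 20. Cumulative: 91
Frame 9: STRIKE. 10 + next two rolls (4+5) = 19. Cumulative: 110
Frame 10: OPEN. Sum of all frame-10 rolls (4+5) = 9. Cumulative: 119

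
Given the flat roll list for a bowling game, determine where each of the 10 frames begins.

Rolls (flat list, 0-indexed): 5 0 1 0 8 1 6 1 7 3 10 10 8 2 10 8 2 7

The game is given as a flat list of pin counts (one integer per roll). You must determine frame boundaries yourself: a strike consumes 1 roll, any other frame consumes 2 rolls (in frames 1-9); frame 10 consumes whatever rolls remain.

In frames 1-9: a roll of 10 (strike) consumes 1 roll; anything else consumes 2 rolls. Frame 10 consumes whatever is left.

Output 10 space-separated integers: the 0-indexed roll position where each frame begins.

Answer: 0 2 4 6 8 10 11 12 14 15

Derivation:
Frame 1 starts at roll index 0: rolls=5,0 (sum=5), consumes 2 rolls
Frame 2 starts at roll index 2: rolls=1,0 (sum=1), consumes 2 rolls
Frame 3 starts at roll index 4: rolls=8,1 (sum=9), consumes 2 rolls
Frame 4 starts at roll index 6: rolls=6,1 (sum=7), consumes 2 rolls
Frame 5 starts at roll index 8: rolls=7,3 (sum=10), consumes 2 rolls
Frame 6 starts at roll index 10: roll=10 (strike), consumes 1 roll
Frame 7 starts at roll index 11: roll=10 (strike), consumes 1 roll
Frame 8 starts at roll index 12: rolls=8,2 (sum=10), consumes 2 rolls
Frame 9 starts at roll index 14: roll=10 (strike), consumes 1 roll
Frame 10 starts at roll index 15: 3 remaining rolls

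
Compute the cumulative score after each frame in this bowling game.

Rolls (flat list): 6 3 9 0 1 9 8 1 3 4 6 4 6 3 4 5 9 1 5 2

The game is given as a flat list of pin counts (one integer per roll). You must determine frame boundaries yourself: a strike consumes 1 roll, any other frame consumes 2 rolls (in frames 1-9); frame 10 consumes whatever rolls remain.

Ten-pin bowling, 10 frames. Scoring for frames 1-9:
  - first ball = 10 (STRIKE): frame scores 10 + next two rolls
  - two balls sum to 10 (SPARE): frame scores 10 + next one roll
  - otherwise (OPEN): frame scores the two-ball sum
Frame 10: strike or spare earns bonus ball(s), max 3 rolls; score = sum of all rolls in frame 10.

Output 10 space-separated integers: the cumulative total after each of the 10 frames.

Frame 1: OPEN (6+3=9). Cumulative: 9
Frame 2: OPEN (9+0=9). Cumulative: 18
Frame 3: SPARE (1+9=10). 10 + next roll (8) = 18. Cumulative: 36
Frame 4: OPEN (8+1=9). Cumulative: 45
Frame 5: OPEN (3+4=7). Cumulative: 52
Frame 6: SPARE (6+4=10). 10 + next roll (6) = 16. Cumulative: 68
Frame 7: OPEN (6+3=9). Cumulative: 77
Frame 8: OPEN (4+5=9). Cumulative: 86
Frame 9: SPARE (9+1=10). 10 + next roll (5) = 15. Cumulative: 101
Frame 10: OPEN. Sum of all frame-10 rolls (5+2) = 7. Cumulative: 108

Answer: 9 18 36 45 52 68 77 86 101 108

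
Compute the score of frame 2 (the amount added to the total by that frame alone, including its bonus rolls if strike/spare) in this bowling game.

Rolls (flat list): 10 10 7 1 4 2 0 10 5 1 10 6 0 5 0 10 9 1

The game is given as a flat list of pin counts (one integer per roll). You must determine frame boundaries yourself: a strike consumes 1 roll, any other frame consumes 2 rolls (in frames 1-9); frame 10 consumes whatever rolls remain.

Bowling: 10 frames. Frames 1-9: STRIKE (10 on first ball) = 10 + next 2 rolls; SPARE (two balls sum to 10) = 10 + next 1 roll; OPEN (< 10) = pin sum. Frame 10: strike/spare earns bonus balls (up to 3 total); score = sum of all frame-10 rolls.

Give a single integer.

Answer: 18

Derivation:
Frame 1: STRIKE. 10 + next two rolls (10+7) = 27. Cumulative: 27
Frame 2: STRIKE. 10 + next two rolls (7+1) = 18. Cumulative: 45
Frame 3: OPEN (7+1=8). Cumulative: 53
Frame 4: OPEN (4+2=6). Cumulative: 59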